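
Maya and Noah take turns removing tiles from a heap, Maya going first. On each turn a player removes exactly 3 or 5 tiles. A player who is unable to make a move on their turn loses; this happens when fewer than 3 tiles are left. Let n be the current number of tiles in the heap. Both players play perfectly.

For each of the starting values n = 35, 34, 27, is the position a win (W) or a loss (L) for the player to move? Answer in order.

35: W, 34: L, 27: W

Positions with no move are L. A position that does have a move is losing for the player to move precisely when every available move leads to a winning position for the opponent. Fill in the labels:
n=0: no move → L
n=1: no move → L
n=2: no move → L
n=3: W (go to 0, an L position)
n=4: W (go to 1, an L position)
n=5: W (go to 2, an L position)
n=6: W (go to 1, an L position)
n=7: W (go to 2, an L position)
n=8: L (options 5(W), 3(W) are all W)
n=9: L (options 6(W), 4(W) are all W)
n=10: L (options 7(W), 5(W) are all W)
n=11: W (go to 8, an L position)
n=12: W (go to 9, an L position)
n=13: W (go to 10, an L position)
n=14: W (go to 9, an L position)
n=15: W (go to 10, an L position)
n=16: L (options 13(W), 11(W) are all W)
n=17: L (options 14(W), 12(W) are all W)
n=18: L (options 15(W), 13(W) are all W)
n=19: W (go to 16, an L position)
n=20: W (go to 17, an L position)
n=21: W (go to 18, an L position)
n=22: W (go to 17, an L position)
n=23: W (go to 18, an L position)
n=24: L (options 21(W), 19(W) are all W)
n=25: L (options 22(W), 20(W) are all W)
n=26: L (options 23(W), 21(W) are all W)
n=27: W (go to 24, an L position)
n=28: W (go to 25, an L position)
n=29: W (go to 26, an L position)
n=30: W (go to 25, an L position)
n=31: W (go to 26, an L position)
n=32: L (options 29(W), 27(W) are all W)
n=33: L (options 30(W), 28(W) are all W)
n=34: L (options 31(W), 29(W) are all W)
n=35: W (go to 32, an L position)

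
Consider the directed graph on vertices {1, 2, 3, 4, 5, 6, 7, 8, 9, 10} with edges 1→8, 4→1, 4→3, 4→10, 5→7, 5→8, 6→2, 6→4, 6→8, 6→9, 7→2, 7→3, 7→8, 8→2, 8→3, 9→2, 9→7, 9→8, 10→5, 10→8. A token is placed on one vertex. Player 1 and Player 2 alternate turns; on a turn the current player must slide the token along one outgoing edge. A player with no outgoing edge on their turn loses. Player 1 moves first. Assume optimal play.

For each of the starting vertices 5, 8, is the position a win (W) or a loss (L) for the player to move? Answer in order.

5: L, 8: W

Compute win/loss labels from the base case upward. A position with no move is L. Any other position is W if it can reach an L in one move, else L.
Every edge goes from a vertex to one that appears earlier in the order 2, 3, 8, 7, 9, 1, 5, 10, 4, 6, so processing vertices in that order labels each vertex after all of its successors.
2: no outgoing edge → L
3: no outgoing edge → L
8: W (go to 3, an L position)
7: W (go to 3, an L position)
9: W (go to 2, an L position)
1: L (sole option 8(W) is W)
5: L (options 7(W), 8(W) are all W)
10: W (go to 5, an L position)
4: W (go to 1, an L position)
6: W (go to 2, an L position)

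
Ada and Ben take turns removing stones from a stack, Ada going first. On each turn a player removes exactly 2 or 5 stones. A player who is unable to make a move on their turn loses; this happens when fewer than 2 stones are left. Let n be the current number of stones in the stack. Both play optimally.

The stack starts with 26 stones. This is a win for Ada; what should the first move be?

Remove 5, leaving 21.

Positions with no move are L. A position that does have a move is losing for the player to move precisely when every available move leads to a winning position for the opponent. Fill in the labels:
n=0: no move → L
n=1: no move → L
n=2: W (go to 0, an L position)
n=3: W (go to 1, an L position)
n=4: L (sole option 2(W) is W)
n=5: W (go to 0, an L position)
n=6: W (go to 4, an L position)
n=7: L (options 5(W), 2(W) are all W)
n=8: L (options 6(W), 3(W) are all W)
n=9: W (go to 7, an L position)
n=10: W (go to 8, an L position)
n=11: L (options 9(W), 6(W) are all W)
n=12: W (go to 7, an L position)
n=13: W (go to 11, an L position)
n=14: L (options 12(W), 9(W) are all W)
n=15: L (options 13(W), 10(W) are all W)
n=16: W (go to 14, an L position)
n=17: W (go to 15, an L position)
n=18: L (options 16(W), 13(W) are all W)
n=19: W (go to 14, an L position)
n=20: W (go to 18, an L position)
n=21: L (options 19(W), 16(W) are all W)
n=22: L (options 20(W), 17(W) are all W)
n=23: W (go to 21, an L position)
n=24: W (go to 22, an L position)
n=25: L (options 23(W), 20(W) are all W)
n=26: W (go to 21, an L position)
From 26, the L positions reachable in one move are: 21.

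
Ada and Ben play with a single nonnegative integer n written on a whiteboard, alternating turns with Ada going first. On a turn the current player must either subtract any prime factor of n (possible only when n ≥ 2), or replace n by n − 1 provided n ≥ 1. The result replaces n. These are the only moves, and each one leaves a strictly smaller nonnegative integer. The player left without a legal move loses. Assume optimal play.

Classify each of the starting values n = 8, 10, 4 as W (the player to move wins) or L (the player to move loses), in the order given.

Work bottom-up. With no move the player to move loses. Otherwise the position is W if at least one move leads to an L position for the opponent, and L if every move leads to a W.
n=0: no move → L
n=1: W (go to 0, an L position)
n=2: W (go to 0, an L position)
n=3: W (go to 0, an L position)
n=4: L (options 2(W), 3(W) are all W)
n=5: W (go to 0, an L position)
n=6: W (go to 4, an L position)
n=7: W (go to 0, an L position)
n=8: L (options 6(W), 7(W) are all W)
n=9: W (go to 8, an L position)
n=10: W (go to 8, an L position)

8: L, 10: W, 4: L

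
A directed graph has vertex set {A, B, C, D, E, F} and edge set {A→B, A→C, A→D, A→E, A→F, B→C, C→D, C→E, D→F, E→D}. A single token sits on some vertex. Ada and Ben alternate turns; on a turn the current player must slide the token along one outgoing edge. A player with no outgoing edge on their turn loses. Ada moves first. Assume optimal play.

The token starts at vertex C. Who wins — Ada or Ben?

Ada wins.

Positions with no move are L. A position that does have a move is losing for the player to move precisely when every available move leads to a winning position for the opponent. Fill in the labels:
Every edge goes from a vertex to one that appears earlier in the order F, D, E, C, B, A, so processing vertices in that order labels each vertex after all of its successors.
F: no outgoing edge → L
D: reaches L-position F → W
E: only reaches D(W), which is W → L
C: reaches L-position E → W
B: only reaches C(W), which is W → L
A: reaches L-position B → W
From C Ada can move to E, reaching an L position.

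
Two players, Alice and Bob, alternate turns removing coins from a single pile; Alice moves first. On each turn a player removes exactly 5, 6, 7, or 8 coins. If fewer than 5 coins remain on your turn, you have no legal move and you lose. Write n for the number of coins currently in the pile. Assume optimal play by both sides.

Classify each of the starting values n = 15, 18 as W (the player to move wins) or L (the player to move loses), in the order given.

Build the W/L table. Terminal = L. A non-terminal position is W if it has a move to some L; otherwise it is L.
n=0: no move → L
n=1: no move → L
n=2: no move → L
n=3: no move → L
n=4: no move → L
n=5: →0(L), so W
n=6: →1(L), so W
n=7: →2(L), so W
n=8: →3(L), so W
n=9: →4(L), so W
n=10: →4(L), so W
n=11: →4(L), so W
n=12: →4(L), so W
n=13: →8(W), 7(W), 6(W), 5(W) — all W, so L
n=14: →9(W), 8(W), 7(W), 6(W) — all W, so L
n=15: →10(W), 9(W), 8(W), 7(W) — all W, so L
n=16: →11(W), 10(W), 9(W), 8(W) — all W, so L
n=17: →12(W), 11(W), 10(W), 9(W) — all W, so L
n=18: →13(L), so W

15: L, 18: W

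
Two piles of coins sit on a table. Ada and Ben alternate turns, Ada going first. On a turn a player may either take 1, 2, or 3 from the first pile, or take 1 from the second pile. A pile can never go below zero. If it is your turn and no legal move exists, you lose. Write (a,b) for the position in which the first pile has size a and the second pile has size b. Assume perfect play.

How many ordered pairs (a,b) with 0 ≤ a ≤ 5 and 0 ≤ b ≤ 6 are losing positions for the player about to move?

Compute win/loss labels from the base case upward. A position with no move is L. Any other position is W if it can reach an L in one move, else L.
Every move lowers a or b (never raises either), so fill the grid row by row in increasing a, and left to right within a row: each cell's successors are then already labelled.
      b=0  b=1  b=2  b=3  b=4  b=5  b=6
a=0:    L    W    L    W    L    W    L
a=1:    W    L    W    L    W    L    W
a=2:    W    W    W    W    W    W    W
a=3:    W    W    W    W    W    W    W
a=4:    L    W    L    W    L    W    L
a=5:    W    L    W    L    W    L    W
Cells with no legal move (terminal, hence L): (0,0).
The remaining L cells, each justified by listing all of its moves:
(0,2): the only move is to (0,1)(W), a W ⇒ L
(0,4): the only move is to (0,3)(W), a W ⇒ L
(0,6): the only move is to (0,5)(W), a W ⇒ L
(1,1): moves to (0,1)(W), (1,0)(W); every one is W ⇒ L
(1,3): moves to (0,3)(W), (1,2)(W); every one is W ⇒ L
(1,5): moves to (0,5)(W), (1,4)(W); every one is W ⇒ L
(4,0): moves to (3,0)(W), (2,0)(W), (1,0)(W); every one is W ⇒ L
(4,2): moves to (3,2)(W), (2,2)(W), (1,2)(W), (4,1)(W); every one is W ⇒ L
(4,4): moves to (3,4)(W), (2,4)(W), (1,4)(W), (4,3)(W); every one is W ⇒ L
(4,6): moves to (3,6)(W), (2,6)(W), (1,6)(W), (4,5)(W); every one is W ⇒ L
(5,1): moves to (4,1)(W), (3,1)(W), (2,1)(W), (5,0)(W); every one is W ⇒ L
(5,3): moves to (4,3)(W), (3,3)(W), (2,3)(W), (5,2)(W); every one is W ⇒ L
(5,5): moves to (4,5)(W), (3,5)(W), (2,5)(W), (5,4)(W); every one is W ⇒ L
Every other cell has at least one move into one of the L cells above, so it is W.
L cells per row: a=0: 4, a=1: 3, a=2: 0, a=3: 0, a=4: 4, a=5: 3; total 14.

14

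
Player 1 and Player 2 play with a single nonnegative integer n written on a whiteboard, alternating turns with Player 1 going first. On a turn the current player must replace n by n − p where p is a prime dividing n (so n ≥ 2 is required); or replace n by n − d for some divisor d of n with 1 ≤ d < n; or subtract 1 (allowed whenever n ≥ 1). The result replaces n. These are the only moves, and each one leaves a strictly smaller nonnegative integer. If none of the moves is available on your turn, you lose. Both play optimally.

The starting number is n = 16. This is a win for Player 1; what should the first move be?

Classify positions by backward induction: terminal positions (no move available) are L. From any other position, the mover wins iff some move reaches an L.
n=0: no move → L
n=1: can move to 0, which is L ⇒ W
n=2: can move to 0, which is L ⇒ W
n=3: can move to 0, which is L ⇒ W
n=4: moves to 2(W), 3(W); every one is W ⇒ L
n=5: can move to 0, which is L ⇒ W
n=6: can move to 4, which is L ⇒ W
n=7: can move to 0, which is L ⇒ W
n=8: can move to 4, which is L ⇒ W
n=9: moves to 6(W), 8(W); every one is W ⇒ L
n=10: can move to 9, which is L ⇒ W
n=11: can move to 0, which is L ⇒ W
n=12: can move to 9, which is L ⇒ W
n=13: can move to 0, which is L ⇒ W
n=14: moves to 7(W), 12(W), 13(W); every one is W ⇒ L
n=15: can move to 14, which is L ⇒ W
n=16: can move to 14, which is L ⇒ W
From 16, the L positions reachable in one move are: 14.

Move to 14.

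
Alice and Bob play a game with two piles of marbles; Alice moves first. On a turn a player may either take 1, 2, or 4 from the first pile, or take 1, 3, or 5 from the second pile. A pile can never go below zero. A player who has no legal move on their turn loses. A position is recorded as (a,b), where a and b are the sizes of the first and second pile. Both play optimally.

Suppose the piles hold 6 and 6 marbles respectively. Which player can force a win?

Bob wins.

Build the W/L table. Terminal = L. A non-terminal position is W if it has a move to some L; otherwise it is L.
No move ever increases a pile, so every position that can arise here has a ≤ 6 and b ≤ 6; it is enough to label the cells with 0 ≤ a ≤ 6 and 0 ≤ b ≤ 6.
Every move lowers a or b (never raises either), so fill the grid row by row in increasing a, and left to right within a row: each cell's successors are then already labelled.
      b=0  b=1  b=2  b=3  b=4  b=5  b=6
a=0:    L    W    L    W    L    W    L
a=1:    W    L    W    L    W    L    W
a=2:    W    W    W    W    W    W    W
a=3:    L    W    L    W    L    W    L
a=4:    W    L    W    L    W    L    W
a=5:    W    W    W    W    W    W    W
a=6:    L    W    L    W    L    W    L
Cells with no legal move (terminal, hence L): (0,0).
The remaining L cells, each justified by listing all of its moves:
(0,2): →(0,1)(W) only, which is W, so L
(0,4): →(0,3)(W), (0,1)(W) — all W, so L
(0,6): →(0,5)(W), (0,3)(W), (0,1)(W) — all W, so L
(1,1): →(0,1)(W), (1,0)(W) — all W, so L
(1,3): →(0,3)(W), (1,2)(W), (1,0)(W) — all W, so L
(1,5): →(0,5)(W), (1,4)(W), (1,2)(W), (1,0)(W) — all W, so L
(3,0): →(2,0)(W), (1,0)(W) — all W, so L
(3,2): →(2,2)(W), (1,2)(W), (3,1)(W) — all W, so L
(3,4): →(2,4)(W), (1,4)(W), (3,3)(W), (3,1)(W) — all W, so L
(3,6): →(2,6)(W), (1,6)(W), (3,5)(W), (3,3)(W), (3,1)(W) — all W, so L
(4,1): →(3,1)(W), (2,1)(W), (0,1)(W), (4,0)(W) — all W, so L
(4,3): →(3,3)(W), (2,3)(W), (0,3)(W), (4,2)(W), (4,0)(W) — all W, so L
(4,5): →(3,5)(W), (2,5)(W), (0,5)(W), (4,4)(W), (4,2)(W), (4,0)(W) — all W, so L
(6,0): →(5,0)(W), (4,0)(W), (2,0)(W) — all W, so L
(6,2): →(5,2)(W), (4,2)(W), (2,2)(W), (6,1)(W) — all W, so L
(6,4): →(5,4)(W), (4,4)(W), (2,4)(W), (6,3)(W), (6,1)(W) — all W, so L
(6,6): →(5,6)(W), (4,6)(W), (2,6)(W), (6,5)(W), (6,3)(W), (6,1)(W) — all W, so L
Every other cell has at least one move into one of the L cells above, so it is W.
The starting position (6,6) is L: whatever Alice does, the opponent receives a W position.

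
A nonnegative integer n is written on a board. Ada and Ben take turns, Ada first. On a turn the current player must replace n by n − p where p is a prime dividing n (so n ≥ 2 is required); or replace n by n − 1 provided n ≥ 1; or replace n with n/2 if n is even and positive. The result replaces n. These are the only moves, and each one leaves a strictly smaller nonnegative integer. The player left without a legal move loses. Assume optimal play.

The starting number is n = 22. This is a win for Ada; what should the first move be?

Move to 20.

Positions with no move are L. A position that does have a move is losing for the player to move precisely when every available move leads to a winning position for the opponent. Fill in the labels:
n=0: no move → L
n=1: W (go to 0, an L position)
n=2: W (go to 0, an L position)
n=3: W (go to 0, an L position)
n=4: L (options 2(W), 3(W) are all W)
n=5: W (go to 0, an L position)
n=6: W (go to 4, an L position)
n=7: W (go to 0, an L position)
n=8: W (go to 4, an L position)
n=9: L (options 6(W), 8(W) are all W)
n=10: W (go to 9, an L position)
n=11: W (go to 0, an L position)
n=12: W (go to 9, an L position)
n=13: W (go to 0, an L position)
n=14: L (options 7(W), 12(W), 13(W) are all W)
n=15: W (go to 14, an L position)
n=16: W (go to 14, an L position)
n=17: W (go to 0, an L position)
n=18: W (go to 9, an L position)
n=19: W (go to 0, an L position)
n=20: L (options 10(W), 15(W), 18(W), 19(W) are all W)
n=21: W (go to 14, an L position)
n=22: W (go to 20, an L position)
From 22, the L positions reachable in one move are: 20.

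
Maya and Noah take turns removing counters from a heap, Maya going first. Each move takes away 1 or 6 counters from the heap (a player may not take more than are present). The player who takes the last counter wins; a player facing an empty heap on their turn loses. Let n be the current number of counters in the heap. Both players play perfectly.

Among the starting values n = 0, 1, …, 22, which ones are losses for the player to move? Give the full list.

0, 2, 4, 7, 9, 11, 14, 16, 18, 21

Build the W/L table. Terminal = L. A non-terminal position is W if it has a move to some L; otherwise it is L.
n=0: no move → L
n=1: →0(L), so W
n=2: →1(W) only, which is W, so L
n=3: →2(L), so W
n=4: →3(W) only, which is W, so L
n=5: →4(L), so W
n=6: →0(L), so W
n=7: →6(W), 1(W) — all W, so L
n=8: →7(L), so W
n=9: →8(W), 3(W) — all W, so L
n=10: →9(L), so W
n=11: →10(W), 5(W) — all W, so L
n=12: →11(L), so W
n=13: →7(L), so W
n=14: →13(W), 8(W) — all W, so L
n=15: →14(L), so W
n=16: →15(W), 10(W) — all W, so L
n=17: →16(L), so W
n=18: →17(W), 12(W) — all W, so L
n=19: →18(L), so W
n=20: →14(L), so W
n=21: →20(W), 15(W) — all W, so L
n=22: →21(L), so W
The losing starting values of n are exactly the entries labelled L in this table (10 of them).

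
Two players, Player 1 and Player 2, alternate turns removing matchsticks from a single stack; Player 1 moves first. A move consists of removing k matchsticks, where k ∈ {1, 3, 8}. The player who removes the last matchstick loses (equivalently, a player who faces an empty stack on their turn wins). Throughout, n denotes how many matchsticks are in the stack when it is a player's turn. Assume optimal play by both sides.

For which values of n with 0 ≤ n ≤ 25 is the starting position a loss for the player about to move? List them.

Use the standard recursion: the mover wins at a terminal position; elsewhere, the mover wins exactly when some move hands the opponent an L position.
n=0: no move; the opponent has just taken the last matchstick and therefore loses → W
n=1: L (sole option 0(W) is W)
n=2: W (go to 1, an L position)
n=3: L (options 2(W), 0(W) are all W)
n=4: W (go to 3, an L position)
n=5: L (options 4(W), 2(W) are all W)
n=6: W (go to 5, an L position)
n=7: L (options 6(W), 4(W) are all W)
n=8: W (go to 7, an L position)
n=9: W (go to 1, an L position)
n=10: W (go to 7, an L position)
n=11: W (go to 3, an L position)
n=12: L (options 11(W), 9(W), 4(W) are all W)
n=13: W (go to 12, an L position)
n=14: L (options 13(W), 11(W), 6(W) are all W)
n=15: W (go to 14, an L position)
n=16: L (options 15(W), 13(W), 8(W) are all W)
n=17: W (go to 16, an L position)
n=18: L (options 17(W), 15(W), 10(W) are all W)
n=19: W (go to 18, an L position)
n=20: W (go to 12, an L position)
n=21: W (go to 18, an L position)
n=22: W (go to 14, an L position)
n=23: L (options 22(W), 20(W), 15(W) are all W)
n=24: W (go to 23, an L position)
n=25: L (options 24(W), 22(W), 17(W) are all W)
The losing starting values of n are exactly the entries labelled L in this table (10 of them).

1, 3, 5, 7, 12, 14, 16, 18, 23, 25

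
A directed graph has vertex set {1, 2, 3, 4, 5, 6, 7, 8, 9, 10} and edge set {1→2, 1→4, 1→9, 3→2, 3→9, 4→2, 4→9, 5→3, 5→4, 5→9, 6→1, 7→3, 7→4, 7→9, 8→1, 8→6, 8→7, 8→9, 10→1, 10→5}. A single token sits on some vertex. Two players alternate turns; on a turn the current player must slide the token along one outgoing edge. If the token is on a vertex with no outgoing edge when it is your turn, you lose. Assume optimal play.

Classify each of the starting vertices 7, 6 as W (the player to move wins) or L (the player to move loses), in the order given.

Classify positions by backward induction: terminal positions (no move available) are L. From any other position, the mover wins iff some move reaches an L.
Every edge goes from a vertex to one that appears earlier in the order 2, 9, 3, 4, 7, 5, 1, 10, 6, 8, so processing vertices in that order labels each vertex after all of its successors.
2: no outgoing edge → L
9: no outgoing edge → L
3: →9(L), so W
4: →9(L), so W
7: →9(L), so W
5: →9(L), so W
1: →9(L), so W
10: →1(W), 5(W) — all W, so L
6: →1(W) only, which is W, so L
8: →6(L), so W

7: W, 6: L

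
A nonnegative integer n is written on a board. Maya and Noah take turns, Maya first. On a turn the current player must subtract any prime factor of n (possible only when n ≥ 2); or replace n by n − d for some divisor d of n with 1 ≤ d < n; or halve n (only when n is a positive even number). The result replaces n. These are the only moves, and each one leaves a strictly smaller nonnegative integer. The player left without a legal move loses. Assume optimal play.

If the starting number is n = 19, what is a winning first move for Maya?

Positions with no move are L. A position that does have a move is losing for the player to move precisely when every available move leads to a winning position for the opponent. Fill in the labels:
n=0: no move → L
n=1: no move → L
n=2: →0(L), so W
n=3: →0(L), so W
n=4: →2(W), 3(W) — all W, so L
n=5: →0(L), so W
n=6: →4(L), so W
n=7: →0(L), so W
n=8: →4(L), so W
n=9: →6(W), 8(W) — all W, so L
n=10: →9(L), so W
n=11: →0(L), so W
n=12: →9(L), so W
n=13: →0(L), so W
n=14: →7(W), 12(W), 13(W) — all W, so L
n=15: →14(L), so W
n=16: →14(L), so W
n=17: →0(L), so W
n=18: →9(L), so W
n=19: →0(L), so W
From 19, the L positions reachable in one move are: 0.

Move to 0.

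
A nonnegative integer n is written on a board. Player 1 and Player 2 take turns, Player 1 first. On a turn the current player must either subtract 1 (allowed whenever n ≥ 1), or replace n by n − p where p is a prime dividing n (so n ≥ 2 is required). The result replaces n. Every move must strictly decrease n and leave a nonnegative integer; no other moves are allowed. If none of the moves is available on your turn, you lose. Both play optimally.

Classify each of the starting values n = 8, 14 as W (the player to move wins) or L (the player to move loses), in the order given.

Classify positions by backward induction: terminal positions (no move available) are L. From any other position, the mover wins iff some move reaches an L.
n=0: no move → L
n=1: W (go to 0, an L position)
n=2: W (go to 0, an L position)
n=3: W (go to 0, an L position)
n=4: L (options 2(W), 3(W) are all W)
n=5: W (go to 0, an L position)
n=6: W (go to 4, an L position)
n=7: W (go to 0, an L position)
n=8: L (options 6(W), 7(W) are all W)
n=9: W (go to 8, an L position)
n=10: W (go to 8, an L position)
n=11: W (go to 0, an L position)
n=12: L (options 9(W), 10(W), 11(W) are all W)
n=13: W (go to 0, an L position)
n=14: W (go to 12, an L position)

8: L, 14: W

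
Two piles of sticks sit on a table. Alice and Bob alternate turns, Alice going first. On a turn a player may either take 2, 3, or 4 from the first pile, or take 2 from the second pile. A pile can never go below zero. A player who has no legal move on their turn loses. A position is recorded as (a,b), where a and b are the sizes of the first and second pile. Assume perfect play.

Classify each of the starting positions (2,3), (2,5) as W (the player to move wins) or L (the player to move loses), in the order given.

(2,3): L, (2,5): W

Build the W/L table. Terminal = L. A non-terminal position is W if it has a move to some L; otherwise it is L.
No move ever increases a pile, so every position that can arise here has a ≤ 2 and b ≤ 5; it is enough to label the cells with 0 ≤ a ≤ 2 and 0 ≤ b ≤ 5.
Every move lowers a or b (never raises either), so fill the grid row by row in increasing a, and left to right within a row: each cell's successors are then already labelled.
      b=0  b=1  b=2  b=3  b=4  b=5
a=0:    L    L    W    W    L    L
a=1:    L    L    W    W    L    L
a=2:    W    W    L    L    W    W
Cells with no legal move (terminal, hence L): (0,0), (0,1), (1,0), (1,1).
The remaining L cells, each justified by listing all of its moves:
(0,4): L (sole option (0,2)(W) is W)
(0,5): L (sole option (0,3)(W) is W)
(1,4): L (sole option (1,2)(W) is W)
(1,5): L (sole option (1,3)(W) is W)
(2,2): L (options (0,2)(W), (2,0)(W) are all W)
(2,3): L (options (0,3)(W), (2,1)(W) are all W)
Every other cell has at least one move into one of the L cells above, so it is W.
(2,3): one of the L cells justified above, so L
(2,5): the move to (0,5) reaches an L cell, so W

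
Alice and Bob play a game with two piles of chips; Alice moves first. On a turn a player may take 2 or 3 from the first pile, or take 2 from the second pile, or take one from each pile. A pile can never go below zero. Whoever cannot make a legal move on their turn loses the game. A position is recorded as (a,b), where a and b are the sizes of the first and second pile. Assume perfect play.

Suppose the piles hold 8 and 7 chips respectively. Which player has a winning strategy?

Alice wins.

Positions with no move are L. A position that does have a move is losing for the player to move precisely when every available move leads to a winning position for the opponent. Fill in the labels:
No move ever increases a pile, so every position that can arise here has a ≤ 8 and b ≤ 7; it is enough to label the cells with 0 ≤ a ≤ 8 and 0 ≤ b ≤ 7.
Every move lowers a or b (never raises either), so fill the grid row by row in increasing a, and left to right within a row: each cell's successors are then already labelled.
      b=0  b=1  b=2  b=3  b=4  b=5  b=6  b=7
a=0:    L    L    W    W    L    L    W    W
a=1:    L    W    W    L    L    W    W    L
a=2:    W    W    L    L    W    W    L    L
a=3:    W    W    L    W    W    W    L    W
a=4:    W    L    W    W    W    L    W    W
a=5:    L    L    W    W    L    L    W    W
a=6:    L    W    W    L    L    W    W    L
a=7:    W    W    L    L    W    W    L    L
a=8:    W    W    L    W    W    W    L    W
Cells with no legal move (terminal, hence L): (0,0), (0,1), (1,0).
The remaining L cells, each justified by listing all of its moves:
(0,4): →(0,2)(W) only, which is W, so L
(0,5): →(0,3)(W) only, which is W, so L
(1,3): →(1,1)(W), (0,2)(W) — all W, so L
(1,4): →(1,2)(W), (0,3)(W) — all W, so L
(1,7): →(1,5)(W), (0,6)(W) — all W, so L
(2,2): →(0,2)(W), (2,0)(W), (1,1)(W) — all W, so L
(2,3): →(0,3)(W), (2,1)(W), (1,2)(W) — all W, so L
(2,6): →(0,6)(W), (2,4)(W), (1,5)(W) — all W, so L
(2,7): →(0,7)(W), (2,5)(W), (1,6)(W) — all W, so L
(3,2): →(1,2)(W), (0,2)(W), (3,0)(W), (2,1)(W) — all W, so L
(3,6): →(1,6)(W), (0,6)(W), (3,4)(W), (2,5)(W) — all W, so L
(4,1): →(2,1)(W), (1,1)(W), (3,0)(W) — all W, so L
(4,5): →(2,5)(W), (1,5)(W), (4,3)(W), (3,4)(W) — all W, so L
(5,0): →(3,0)(W), (2,0)(W) — all W, so L
(5,1): →(3,1)(W), (2,1)(W), (4,0)(W) — all W, so L
(5,4): →(3,4)(W), (2,4)(W), (5,2)(W), (4,3)(W) — all W, so L
(5,5): →(3,5)(W), (2,5)(W), (5,3)(W), (4,4)(W) — all W, so L
(6,0): →(4,0)(W), (3,0)(W) — all W, so L
(6,3): →(4,3)(W), (3,3)(W), (6,1)(W), (5,2)(W) — all W, so L
(6,4): →(4,4)(W), (3,4)(W), (6,2)(W), (5,3)(W) — all W, so L
(6,7): →(4,7)(W), (3,7)(W), (6,5)(W), (5,6)(W) — all W, so L
(7,2): →(5,2)(W), (4,2)(W), (7,0)(W), (6,1)(W) — all W, so L
(7,3): →(5,3)(W), (4,3)(W), (7,1)(W), (6,2)(W) — all W, so L
(7,6): →(5,6)(W), (4,6)(W), (7,4)(W), (6,5)(W) — all W, so L
(7,7): →(5,7)(W), (4,7)(W), (7,5)(W), (6,6)(W) — all W, so L
(8,2): →(6,2)(W), (5,2)(W), (8,0)(W), (7,1)(W) — all W, so L
(8,6): →(6,6)(W), (5,6)(W), (8,4)(W), (7,5)(W) — all W, so L
Every other cell has at least one move into one of the L cells above, so it is W.
The starting position (8,7) is W: Alice should move to (6,7), handing over an L position.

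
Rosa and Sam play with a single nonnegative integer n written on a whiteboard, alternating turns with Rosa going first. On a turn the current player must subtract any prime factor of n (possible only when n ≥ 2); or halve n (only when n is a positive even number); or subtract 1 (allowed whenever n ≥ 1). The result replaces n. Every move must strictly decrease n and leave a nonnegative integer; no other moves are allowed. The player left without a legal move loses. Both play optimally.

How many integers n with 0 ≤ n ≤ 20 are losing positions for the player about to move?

5

Use the standard recursion: the mover loses at a terminal position; elsewhere, the mover wins exactly when some move hands the opponent an L position.
n=0: no move → L
n=1: →0(L), so W
n=2: →0(L), so W
n=3: →0(L), so W
n=4: →2(W), 3(W) — all W, so L
n=5: →0(L), so W
n=6: →4(L), so W
n=7: →0(L), so W
n=8: →4(L), so W
n=9: →6(W), 8(W) — all W, so L
n=10: →9(L), so W
n=11: →0(L), so W
n=12: →9(L), so W
n=13: →0(L), so W
n=14: →7(W), 12(W), 13(W) — all W, so L
n=15: →14(L), so W
n=16: →14(L), so W
n=17: →0(L), so W
n=18: →9(L), so W
n=19: →0(L), so W
n=20: →10(W), 15(W), 18(W), 19(W) — all W, so L
L entries with 0 ≤ n ≤ 20: n = 0, 4, 9, 14, 20; that makes 5.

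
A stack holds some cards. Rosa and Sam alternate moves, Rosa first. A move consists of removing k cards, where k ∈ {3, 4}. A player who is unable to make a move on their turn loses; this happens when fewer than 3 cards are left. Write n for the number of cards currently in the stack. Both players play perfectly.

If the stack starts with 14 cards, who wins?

Label each position W (a win for the player to move) or L (a loss). A position with no legal move is L; any other position is W exactly when some move reaches an L, and L when every move reaches a W.
n=0: no move → L
n=1: no move → L
n=2: no move → L
n=3: reaches L-position 0 → W
n=4: reaches L-position 1 → W
n=5: reaches L-position 2 → W
n=6: reaches L-position 2 → W
n=7: only reaches 4(W), 3(W), all W → L
n=8: only reaches 5(W), 4(W), all W → L
n=9: only reaches 6(W), 5(W), all W → L
n=10: reaches L-position 7 → W
n=11: reaches L-position 8 → W
n=12: reaches L-position 9 → W
n=13: reaches L-position 9 → W
n=14: only reaches 11(W), 10(W), all W → L
The starting position 14 is L: whatever Rosa does, the opponent receives a W position.

Sam wins.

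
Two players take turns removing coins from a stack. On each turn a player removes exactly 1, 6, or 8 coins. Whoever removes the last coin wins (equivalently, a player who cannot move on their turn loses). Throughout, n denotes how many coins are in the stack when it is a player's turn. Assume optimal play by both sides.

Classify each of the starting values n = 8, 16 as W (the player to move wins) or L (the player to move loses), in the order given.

8: W, 16: L

Build the W/L table. Terminal = L. A non-terminal position is W if it has a move to some L; otherwise it is L.
n=0: no move → L
n=1: reaches L-position 0 → W
n=2: only reaches 1(W), which is W → L
n=3: reaches L-position 2 → W
n=4: only reaches 3(W), which is W → L
n=5: reaches L-position 4 → W
n=6: reaches L-position 0 → W
n=7: only reaches 6(W), 1(W), all W → L
n=8: reaches L-position 7 → W
n=9: only reaches 8(W), 3(W), 1(W), all W → L
n=10: reaches L-position 9 → W
n=11: only reaches 10(W), 5(W), 3(W), all W → L
n=12: reaches L-position 11 → W
n=13: reaches L-position 7 → W
n=14: only reaches 13(W), 8(W), 6(W), all W → L
n=15: reaches L-position 14 → W
n=16: only reaches 15(W), 10(W), 8(W), all W → L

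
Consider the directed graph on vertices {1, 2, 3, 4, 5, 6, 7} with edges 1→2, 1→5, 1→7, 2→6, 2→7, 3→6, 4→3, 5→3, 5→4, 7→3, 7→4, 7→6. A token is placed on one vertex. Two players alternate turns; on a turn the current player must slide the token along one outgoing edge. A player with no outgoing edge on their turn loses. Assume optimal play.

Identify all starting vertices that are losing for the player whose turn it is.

Work bottom-up. With no move the player to move loses. Otherwise the position is W if at least one move leads to an L position for the opponent, and L if every move leads to a W.
Every edge goes from a vertex to one that appears earlier in the order 6, 3, 4, 7, 5, 2, 1, so processing vertices in that order labels each vertex after all of its successors.
6: no outgoing edge → L
3: →6(L), so W
4: →3(W) only, which is W, so L
7: →4(L), so W
5: →4(L), so W
2: →6(L), so W
1: →2(W), 5(W), 7(W) — all W, so L
The losing starting vertices are exactly the entries labelled L in this table (3 of them).

1, 4, 6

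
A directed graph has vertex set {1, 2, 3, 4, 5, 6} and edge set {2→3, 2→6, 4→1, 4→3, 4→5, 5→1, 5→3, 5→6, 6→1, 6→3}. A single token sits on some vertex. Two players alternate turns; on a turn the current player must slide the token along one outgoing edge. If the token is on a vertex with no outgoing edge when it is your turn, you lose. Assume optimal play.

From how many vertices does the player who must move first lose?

2

Positions with no move are L. A position that does have a move is losing for the player to move precisely when every available move leads to a winning position for the opponent. Fill in the labels:
Every edge goes from a vertex to one that appears earlier in the order 3, 1, 6, 5, 4, 2, so processing vertices in that order labels each vertex after all of its successors.
3: no outgoing edge → L
1: no outgoing edge → L
6: reaches L-position 1 → W
5: reaches L-position 1 → W
4: reaches L-position 1 → W
2: reaches L-position 3 → W
The L vertices are 1, 3; that is 2 in all.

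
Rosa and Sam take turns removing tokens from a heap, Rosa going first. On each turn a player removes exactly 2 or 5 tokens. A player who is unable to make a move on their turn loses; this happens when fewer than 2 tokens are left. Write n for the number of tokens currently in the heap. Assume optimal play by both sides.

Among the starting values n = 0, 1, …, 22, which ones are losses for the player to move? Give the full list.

Use the standard recursion: the mover loses at a terminal position; elsewhere, the mover wins exactly when some move hands the opponent an L position.
n=0: no move → L
n=1: no move → L
n=2: reaches L-position 0 → W
n=3: reaches L-position 1 → W
n=4: only reaches 2(W), which is W → L
n=5: reaches L-position 0 → W
n=6: reaches L-position 4 → W
n=7: only reaches 5(W), 2(W), all W → L
n=8: only reaches 6(W), 3(W), all W → L
n=9: reaches L-position 7 → W
n=10: reaches L-position 8 → W
n=11: only reaches 9(W), 6(W), all W → L
n=12: reaches L-position 7 → W
n=13: reaches L-position 11 → W
n=14: only reaches 12(W), 9(W), all W → L
n=15: only reaches 13(W), 10(W), all W → L
n=16: reaches L-position 14 → W
n=17: reaches L-position 15 → W
n=18: only reaches 16(W), 13(W), all W → L
n=19: reaches L-position 14 → W
n=20: reaches L-position 18 → W
n=21: only reaches 19(W), 16(W), all W → L
n=22: only reaches 20(W), 17(W), all W → L
Reading off the rows marked L gives the requested list; there are 11 such values of n.

0, 1, 4, 7, 8, 11, 14, 15, 18, 21, 22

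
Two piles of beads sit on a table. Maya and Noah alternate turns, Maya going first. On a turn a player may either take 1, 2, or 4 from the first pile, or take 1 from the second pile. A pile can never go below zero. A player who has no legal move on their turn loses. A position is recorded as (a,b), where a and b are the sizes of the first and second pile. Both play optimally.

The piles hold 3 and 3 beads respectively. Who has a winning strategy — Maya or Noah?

Maya wins.

Positions with no move are L. A position that does have a move is losing for the player to move precisely when every available move leads to a winning position for the opponent. Fill in the labels:
No move ever increases a pile, so every position that can arise here has a ≤ 3 and b ≤ 3; it is enough to label the cells with 0 ≤ a ≤ 3 and 0 ≤ b ≤ 3.
Every move lowers a or b (never raises either), so fill the grid row by row in increasing a, and left to right within a row: each cell's successors are then already labelled.
      b=0  b=1  b=2  b=3
a=0:    L    W    L    W
a=1:    W    L    W    L
a=2:    W    W    W    W
a=3:    L    W    L    W
Cells with no legal move (terminal, hence L): (0,0).
The remaining L cells, each justified by listing all of its moves:
(0,2): →(0,1)(W) only, which is W, so L
(1,1): →(0,1)(W), (1,0)(W) — all W, so L
(1,3): →(0,3)(W), (1,2)(W) — all W, so L
(3,0): →(2,0)(W), (1,0)(W) — all W, so L
(3,2): →(2,2)(W), (1,2)(W), (3,1)(W) — all W, so L
Every other cell has at least one move into one of the L cells above, so it is W.
The starting position (3,3) is W: Maya should move to (1,3), handing over an L position.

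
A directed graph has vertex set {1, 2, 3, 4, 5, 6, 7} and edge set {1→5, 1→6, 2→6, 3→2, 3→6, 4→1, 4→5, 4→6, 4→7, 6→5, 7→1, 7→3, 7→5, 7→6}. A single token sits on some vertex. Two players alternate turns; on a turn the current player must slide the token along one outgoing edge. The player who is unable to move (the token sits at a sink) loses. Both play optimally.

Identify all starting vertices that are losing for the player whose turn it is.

2, 5

Positions with no move are L. A position that does have a move is losing for the player to move precisely when every available move leads to a winning position for the opponent. Fill in the labels:
Every edge goes from a vertex to one that appears earlier in the order 5, 6, 1, 2, 3, 7, 4, so processing vertices in that order labels each vertex after all of its successors.
5: no outgoing edge → L
6: reaches L-position 5 → W
1: reaches L-position 5 → W
2: only reaches 6(W), which is W → L
3: reaches L-position 2 → W
7: reaches L-position 5 → W
4: reaches L-position 5 → W
Reading off the rows marked L gives the requested list; there are 2 such vertices.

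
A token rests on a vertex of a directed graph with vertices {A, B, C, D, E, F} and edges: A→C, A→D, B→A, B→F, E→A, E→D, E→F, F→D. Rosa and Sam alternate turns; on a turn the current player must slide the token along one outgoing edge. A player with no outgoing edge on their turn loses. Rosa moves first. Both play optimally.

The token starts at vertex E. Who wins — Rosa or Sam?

Rosa wins.

Use the standard recursion: the mover loses at a terminal position; elsewhere, the mover wins exactly when some move hands the opponent an L position.
Every edge goes from a vertex to one that appears earlier in the order D, C, F, A, B, E, so processing vertices in that order labels each vertex after all of its successors.
D: no outgoing edge → L
C: no outgoing edge → L
F: →D(L), so W
A: →C(L), so W
B: →A(W), F(W) — all W, so L
E: →D(L), so W
From E Rosa can move to D, reaching an L position.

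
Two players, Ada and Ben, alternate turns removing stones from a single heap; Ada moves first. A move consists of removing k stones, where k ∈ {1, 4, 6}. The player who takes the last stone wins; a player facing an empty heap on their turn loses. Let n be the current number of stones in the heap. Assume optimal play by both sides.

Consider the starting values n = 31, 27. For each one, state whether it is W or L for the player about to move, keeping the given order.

Work bottom-up. With no move the player to move loses. Otherwise the position is W if at least one move leads to an L position for the opponent, and L if every move leads to a W.
n=0: no move → L
n=1: →0(L), so W
n=2: →1(W) only, which is W, so L
n=3: →2(L), so W
n=4: →0(L), so W
n=5: →4(W), 1(W) — all W, so L
n=6: →5(L), so W
n=7: →6(W), 3(W), 1(W) — all W, so L
n=8: →7(L), so W
n=9: →5(L), so W
n=10: →9(W), 6(W), 4(W) — all W, so L
n=11: →10(L), so W
n=12: →11(W), 8(W), 6(W) — all W, so L
n=13: →12(L), so W
n=14: →10(L), so W
n=15: →14(W), 11(W), 9(W) — all W, so L
n=16: →15(L), so W
n=17: →16(W), 13(W), 11(W) — all W, so L
n=18: →17(L), so W
n=19: →15(L), so W
n=20: →19(W), 16(W), 14(W) — all W, so L
n=21: →20(L), so W
n=22: →21(W), 18(W), 16(W) — all W, so L
n=23: →22(L), so W
n=24: →20(L), so W
n=25: →24(W), 21(W), 19(W) — all W, so L
n=26: →25(L), so W
n=27: →26(W), 23(W), 21(W) — all W, so L
n=28: →27(L), so W
n=29: →25(L), so W
n=30: →29(W), 26(W), 24(W) — all W, so L
n=31: →30(L), so W

31: W, 27: L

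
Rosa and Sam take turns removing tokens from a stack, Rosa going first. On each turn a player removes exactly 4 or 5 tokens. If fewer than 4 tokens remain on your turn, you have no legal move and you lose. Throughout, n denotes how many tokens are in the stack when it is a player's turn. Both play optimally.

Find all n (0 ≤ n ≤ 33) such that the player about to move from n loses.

Classify positions by backward induction: terminal positions (no move available) are L. From any other position, the mover wins iff some move reaches an L.
n=0: no move → L
n=1: no move → L
n=2: no move → L
n=3: no move → L
n=4: reaches L-position 0 → W
n=5: reaches L-position 1 → W
n=6: reaches L-position 2 → W
n=7: reaches L-position 3 → W
n=8: reaches L-position 3 → W
n=9: only reaches 5(W), 4(W), all W → L
n=10: only reaches 6(W), 5(W), all W → L
n=11: only reaches 7(W), 6(W), all W → L
n=12: only reaches 8(W), 7(W), all W → L
n=13: reaches L-position 9 → W
n=14: reaches L-position 10 → W
n=15: reaches L-position 11 → W
n=16: reaches L-position 12 → W
n=17: reaches L-position 12 → W
n=18: only reaches 14(W), 13(W), all W → L
n=19: only reaches 15(W), 14(W), all W → L
n=20: only reaches 16(W), 15(W), all W → L
n=21: only reaches 17(W), 16(W), all W → L
n=22: reaches L-position 18 → W
n=23: reaches L-position 19 → W
n=24: reaches L-position 20 → W
n=25: reaches L-position 21 → W
n=26: reaches L-position 21 → W
n=27: only reaches 23(W), 22(W), all W → L
n=28: only reaches 24(W), 23(W), all W → L
n=29: only reaches 25(W), 24(W), all W → L
n=30: only reaches 26(W), 25(W), all W → L
n=31: reaches L-position 27 → W
n=32: reaches L-position 28 → W
n=33: reaches L-position 29 → W
The losing starting values of n are exactly the entries labelled L in this table (16 of them).

0, 1, 2, 3, 9, 10, 11, 12, 18, 19, 20, 21, 27, 28, 29, 30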